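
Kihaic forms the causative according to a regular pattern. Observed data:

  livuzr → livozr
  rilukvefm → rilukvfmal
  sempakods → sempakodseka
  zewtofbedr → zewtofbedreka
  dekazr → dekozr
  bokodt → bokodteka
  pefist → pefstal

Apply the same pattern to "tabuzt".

pefist and bokodt both end in -t yet inflect differently (pefstal, bokodteka), so the final letter is not what conditions the rule; the second-to-last letter is.
"tabuzt" has second-to-last letter 'z'. The stems whose second-to-last letter is 'z' (dekazr → dekozr, livuzr → livozr) change the last vowel to 'o'.
The other patterns: stems whose second-to-last letter is 'f' or 's' delete the last vowel and add -al; stems whose second-to-last letter is 'd' add -eka.
So tabuzt → tabozt.

tabozt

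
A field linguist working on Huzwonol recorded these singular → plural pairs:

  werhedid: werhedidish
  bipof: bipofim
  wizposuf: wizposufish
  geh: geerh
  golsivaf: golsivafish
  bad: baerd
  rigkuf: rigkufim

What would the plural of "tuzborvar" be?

tuzborvarish

bipof and wizposuf both end in -f yet inflect differently (bipofim, wizposufish), so the final letter is not what conditions the rule; the number of vowels is.
"tuzborvar" has 3 vowels. The stems with 3 vowels (wizposuf → wizposufish, golsivaf → golsivafish, werhedid → werhedidish) add -ish.
The other patterns: stems with 1 vowel insert -er- after the first vowel; stems with 2 vowels add -im.
So tuzborvar → tuzborvarish.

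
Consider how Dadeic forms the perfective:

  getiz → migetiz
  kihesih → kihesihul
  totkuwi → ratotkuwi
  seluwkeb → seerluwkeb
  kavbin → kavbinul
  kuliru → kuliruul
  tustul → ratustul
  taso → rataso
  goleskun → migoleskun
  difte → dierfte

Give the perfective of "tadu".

"tadu" begins with t-. The stems beginning with t- (taso → rataso, tustul → ratustul, totkuwi → ratotkuwi) add the prefix ra-.
So tadu → ratadu.

ratadu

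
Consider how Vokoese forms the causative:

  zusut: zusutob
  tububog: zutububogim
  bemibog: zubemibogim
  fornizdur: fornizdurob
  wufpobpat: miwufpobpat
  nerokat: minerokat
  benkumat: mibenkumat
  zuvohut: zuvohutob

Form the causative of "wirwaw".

miwirwaw

nerokat and zuvohut both end in -t yet inflect differently (minerokat, zuvohutob), so the final letter is not what conditions the rule; the last vowel is.
"wirwaw" has last vowel 'a'. The stems whose last vowel is 'a' (nerokat → minerokat, benkumat → mibenkumat, wufpobpat → miwufpobpat) add the prefix mi-.
The other patterns: stems whose last vowel is 'o' add zu- … -im around the stem; stems whose last vowel is 'u' add -ob.
So wirwaw → miwirwaw.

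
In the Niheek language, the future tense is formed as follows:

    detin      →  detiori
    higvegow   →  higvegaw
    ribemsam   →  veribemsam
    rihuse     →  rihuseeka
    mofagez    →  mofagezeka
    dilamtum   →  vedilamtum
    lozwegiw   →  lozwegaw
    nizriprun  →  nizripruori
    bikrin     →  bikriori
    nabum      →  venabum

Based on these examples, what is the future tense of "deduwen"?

bikrin and lozwegiw both have last vowel 'i' yet inflect differently (bikriori, lozwegaw), so the last vowel is not what conditions the rule; the final letter is.
"deduwen" ends in -n. The stems ending in -n (bikrin → bikriori, nizriprun → nizripruori, detin → detiori) drop the final letter and add -ori.
So deduwen → deduweori.

deduweori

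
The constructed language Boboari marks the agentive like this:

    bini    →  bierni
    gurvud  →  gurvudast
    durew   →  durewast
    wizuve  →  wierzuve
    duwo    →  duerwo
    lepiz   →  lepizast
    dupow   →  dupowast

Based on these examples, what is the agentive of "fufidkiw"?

fufidkiwast

duwo and dupow both have last vowel 'o' yet inflect differently (duerwo, dupowast), so the last vowel is not what conditions the rule; whether the stem ends in a vowel or a consonant is.
"fufidkiw" ends in a consonant. The stems ending in a consonant (dupow → dupowast, gurvud → gurvudast, durew → durewast) add -ast.
The other pattern: stems ending in a vowel insert -er- after the first vowel.
So fufidkiw → fufidkiwast.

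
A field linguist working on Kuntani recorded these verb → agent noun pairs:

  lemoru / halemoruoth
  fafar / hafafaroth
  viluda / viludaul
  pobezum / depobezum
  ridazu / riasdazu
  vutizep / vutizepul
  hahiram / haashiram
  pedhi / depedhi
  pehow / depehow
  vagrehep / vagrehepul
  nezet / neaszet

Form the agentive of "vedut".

lemoru and ridazu both end in -u yet inflect differently (halemoruoth, riasdazu), so the final letter is not what conditions the rule; the first letter is.
"vedut" begins with v-. The stems beginning with v- (vutizep → vutizepul, vagrehep → vagrehepul, viluda → viludaul) add -ul.
The other patterns: stems beginning with f- or l- add ha- … -oth around the stem; stems beginning with p- add the prefix de-; stems beginning with h-, n- or r- insert -as- after the first vowel.
So vedut → vedutul.

vedutul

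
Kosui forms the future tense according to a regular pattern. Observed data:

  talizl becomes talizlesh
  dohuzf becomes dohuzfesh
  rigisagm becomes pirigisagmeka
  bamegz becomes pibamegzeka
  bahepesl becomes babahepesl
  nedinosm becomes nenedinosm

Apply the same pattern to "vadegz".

talizl and bahepesl both end in -l yet inflect differently (talizlesh, babahepesl), so the final letter is not what conditions the rule; the second-to-last letter is.
"vadegz" has second-to-last letter 'g'. The stems whose second-to-last letter is 'g' (rigisagm → pirigisagmeka, bamegz → pibamegzeka) add pi- … -eka around the stem.
So vadegz → pivadegzeka.

pivadegzeka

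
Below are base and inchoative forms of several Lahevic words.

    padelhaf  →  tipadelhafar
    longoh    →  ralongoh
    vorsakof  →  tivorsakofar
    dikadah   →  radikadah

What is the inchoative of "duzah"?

raduzah

longoh and vorsakof both have last vowel 'o' yet inflect differently (ralongoh, tivorsakofar), so the last vowel is not what conditions the rule; the final letter is.
"duzah" ends in -h. The stems ending in -h (longoh → ralongoh, dikadah → radikadah) add the prefix ra-.
So duzah → raduzah.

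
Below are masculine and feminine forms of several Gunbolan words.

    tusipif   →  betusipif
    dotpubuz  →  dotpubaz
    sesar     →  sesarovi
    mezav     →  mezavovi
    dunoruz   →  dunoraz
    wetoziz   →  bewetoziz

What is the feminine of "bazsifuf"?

bazsifaf

dotpubuz and wetoziz both end in -z yet inflect differently (dotpubaz, bewetoziz), so the final letter is not what conditions the rule; the last vowel is.
"bazsifuf" has last vowel 'u'. The stems whose last vowel is 'u' (dotpubuz → dotpubaz, dunoruz → dunoraz) change the last vowel to 'a'.
The other patterns: stems whose last vowel is 'i' add the prefix be-; stems whose last vowel is 'a' add -ovi.
So bazsifuf → bazsifaf.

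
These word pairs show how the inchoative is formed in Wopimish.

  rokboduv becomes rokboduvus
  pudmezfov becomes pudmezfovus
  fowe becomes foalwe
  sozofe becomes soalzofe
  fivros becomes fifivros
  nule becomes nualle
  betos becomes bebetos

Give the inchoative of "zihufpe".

zialhufpe

"zihufpe" ends in -e. The stems ending in -e (fowe → foalwe, sozofe → soalzofe, nule → nualle) insert -al- after the first vowel.
The other patterns: stems ending in -v add -us; stems ending in -s repeat the first consonant+vowel as a prefix.
So zihufpe → zialhufpe.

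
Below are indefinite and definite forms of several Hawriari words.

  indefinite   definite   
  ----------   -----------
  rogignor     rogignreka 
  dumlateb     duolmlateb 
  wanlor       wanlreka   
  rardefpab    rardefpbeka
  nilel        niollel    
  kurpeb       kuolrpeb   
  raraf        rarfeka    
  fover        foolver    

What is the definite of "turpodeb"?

tuolrpodeb

fover and rogignor both end in -r yet inflect differently (foolver, rogignreka), so the final letter is not what conditions the rule; the last vowel is.
"turpodeb" has last vowel 'e'. The stems whose last vowel is 'e' (fover → foolver, kurpeb → kuolrpeb, dumlateb → duolmlateb) insert -ol- after the first vowel.
The other pattern: stems whose last vowel is 'a' or 'o' delete the last vowel and add -eka.
So turpodeb → tuolrpodeb.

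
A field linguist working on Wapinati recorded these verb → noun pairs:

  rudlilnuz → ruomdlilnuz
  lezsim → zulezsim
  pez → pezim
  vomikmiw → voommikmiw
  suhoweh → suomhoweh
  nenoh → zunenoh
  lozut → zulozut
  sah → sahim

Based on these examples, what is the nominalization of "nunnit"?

"nunnit" has 2 vowels. The stems with 2 vowels (lezsim → zulezsim, lozut → zulozut, nenoh → zunenoh) add the prefix zu-.
The other patterns: stems with 1 vowel add -im; stems with 3 vowels insert -om- after the first vowel.
So nunnit → zununnit.

zununnit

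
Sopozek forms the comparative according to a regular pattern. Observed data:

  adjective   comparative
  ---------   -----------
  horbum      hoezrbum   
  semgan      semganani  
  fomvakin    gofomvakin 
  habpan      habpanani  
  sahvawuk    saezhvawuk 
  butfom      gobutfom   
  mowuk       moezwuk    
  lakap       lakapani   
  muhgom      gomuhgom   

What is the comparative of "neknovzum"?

horbum and butfom both end in -m yet inflect differently (hoezrbum, gobutfom), so the final letter is not what conditions the rule; the last vowel is.
"neknovzum" has last vowel 'u'. The stems whose last vowel is 'u' (sahvawuk → saezhvawuk, horbum → hoezrbum, mowuk → moezwuk) insert -ez- after the first vowel.
So neknovzum → neezknovzum.

neezknovzum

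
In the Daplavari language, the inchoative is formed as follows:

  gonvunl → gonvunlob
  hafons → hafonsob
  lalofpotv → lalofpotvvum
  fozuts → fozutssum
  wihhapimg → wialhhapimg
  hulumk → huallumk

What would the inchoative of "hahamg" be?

haalhamg

"hahamg" has second-to-last letter 'm'. The stems whose second-to-last letter is 'm' (wihhapimg → wialhhapimg, hulumk → huallumk) insert -al- after the first vowel.
The other patterns: stems whose second-to-last letter is 'n' add -ob; stems whose second-to-last letter is 't' double the final consonant and add -um.
So hahamg → haalhamg.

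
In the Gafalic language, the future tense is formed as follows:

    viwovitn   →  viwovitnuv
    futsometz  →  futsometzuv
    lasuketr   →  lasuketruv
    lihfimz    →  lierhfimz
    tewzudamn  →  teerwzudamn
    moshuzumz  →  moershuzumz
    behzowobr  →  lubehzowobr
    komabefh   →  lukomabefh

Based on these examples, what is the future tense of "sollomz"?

futsometz and lihfimz both end in -z yet inflect differently (futsometzuv, lierhfimz), so the final letter is not what conditions the rule; the second-to-last letter is.
"sollomz" has second-to-last letter 'm'. The stems whose second-to-last letter is 'm' (lihfimz → lierhfimz, tewzudamn → teerwzudamn, moshuzumz → moershuzumz) insert -er- after the first vowel.
The other patterns: stems whose second-to-last letter is 't' add -uv; stems whose second-to-last letter is 'b' or 'f' add the prefix lu-.
So sollomz → soerllomz.

soerllomz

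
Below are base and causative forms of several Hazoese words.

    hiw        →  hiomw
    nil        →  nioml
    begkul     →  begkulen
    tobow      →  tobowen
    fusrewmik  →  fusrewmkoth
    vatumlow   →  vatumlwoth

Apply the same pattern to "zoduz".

zoduzen

nil and begkul both end in -l yet inflect differently (nioml, begkulen), so the final letter is not what conditions the rule; the number of vowels is.
"zoduz" has 2 vowels. The stems with 2 vowels (begkul → begkulen, tobow → tobowen) add -en.
So zoduz → zoduzen.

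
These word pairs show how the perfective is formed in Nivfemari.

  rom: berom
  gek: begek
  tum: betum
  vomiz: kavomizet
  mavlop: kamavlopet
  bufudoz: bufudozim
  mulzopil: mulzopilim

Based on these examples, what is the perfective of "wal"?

bewal

vomiz and bufudoz both end in -z yet inflect differently (kavomizet, bufudozim), so the final letter is not what conditions the rule; the number of vowels is.
"wal" has 1 vowel. The stems with 1 vowel (rom → berom, gek → begek, tum → betum) add the prefix be-.
The other patterns: stems with 2 vowels add ka- … -et around the stem; stems with 3 vowels add -im.
So wal → bewal.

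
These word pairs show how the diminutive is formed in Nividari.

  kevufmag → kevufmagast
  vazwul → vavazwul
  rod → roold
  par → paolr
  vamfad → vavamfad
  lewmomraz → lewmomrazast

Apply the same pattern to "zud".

rod and vamfad both end in -d yet inflect differently (roold, vavamfad), so the final letter is not what conditions the rule; the number of vowels is.
"zud" has 1 vowel. The stems with 1 vowel (par → paolr, rod → roold) insert -ol- after the first vowel.
So zud → zuold.

zuold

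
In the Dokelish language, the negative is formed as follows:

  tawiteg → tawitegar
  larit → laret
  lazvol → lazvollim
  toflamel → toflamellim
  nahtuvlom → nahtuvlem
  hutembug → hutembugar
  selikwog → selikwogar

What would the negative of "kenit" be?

kenet

selikwog and lazvol both have last vowel 'o' yet inflect differently (selikwogar, lazvollim), so the last vowel is not what conditions the rule; the final letter is.
"kenit" ends in -t. The one such stem in the data (larit → laret) changes the last vowel to 'e' (as does nahtuvlom), so the same rule applies.
The other patterns: stems ending in -g add -ar; stems ending in -l double the final consonant and add -im.
So kenit → kenet.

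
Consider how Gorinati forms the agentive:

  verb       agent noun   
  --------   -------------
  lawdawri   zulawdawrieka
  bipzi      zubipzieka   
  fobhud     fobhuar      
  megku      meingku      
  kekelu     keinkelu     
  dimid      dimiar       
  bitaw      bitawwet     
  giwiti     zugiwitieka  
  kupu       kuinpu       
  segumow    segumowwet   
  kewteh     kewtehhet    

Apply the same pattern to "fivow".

fivowwet

bipzi and dimid both have last vowel 'i' yet inflect differently (zubipzieka, dimiar), so the last vowel is not what conditions the rule; the final letter is.
"fivow" ends in -w. The stems ending in -w (segumow → segumowwet, bitaw → bitawwet) double the final consonant and add -et.
The other patterns: stems ending in -i add zu- … -eka around the stem; stems ending in -u insert -in- after the first vowel; stems ending in -d drop the final letter and add -ar.
So fivow → fivowwet.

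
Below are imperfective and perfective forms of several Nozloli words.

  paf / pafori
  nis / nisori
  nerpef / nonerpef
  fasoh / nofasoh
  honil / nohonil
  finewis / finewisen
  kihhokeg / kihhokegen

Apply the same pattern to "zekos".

"zekos" has 2 vowels. The stems with 2 vowels (nerpef → nonerpef, fasoh → nofasoh, honil → nohonil) add the prefix no-.
The other patterns: stems with 1 vowel add -ori; stems with 3 vowels add -en.
So zekos → nozekos.

nozekos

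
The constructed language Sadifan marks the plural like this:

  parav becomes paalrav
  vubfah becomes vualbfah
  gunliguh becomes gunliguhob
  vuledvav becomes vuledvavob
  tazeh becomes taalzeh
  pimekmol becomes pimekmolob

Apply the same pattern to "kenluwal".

kenluwalob

vuledvav and parav both end in -v yet inflect differently (vuledvavob, paalrav), so the final letter is not what conditions the rule; the number of vowels is.
"kenluwal" has 3 vowels. The stems with 3 vowels (vuledvav → vuledvavob, gunliguh → gunliguhob, pimekmol → pimekmolob) add -ob.
So kenluwal → kenluwalob.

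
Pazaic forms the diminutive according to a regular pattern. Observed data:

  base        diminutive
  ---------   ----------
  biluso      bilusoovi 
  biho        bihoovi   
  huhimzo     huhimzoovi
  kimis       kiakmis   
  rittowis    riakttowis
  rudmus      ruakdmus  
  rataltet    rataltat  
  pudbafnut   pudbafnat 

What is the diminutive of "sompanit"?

rudmus and pudbafnut both have last vowel 'u' yet inflect differently (ruakdmus, pudbafnat), so the last vowel is not what conditions the rule; the final letter is.
"sompanit" ends in -t. The stems ending in -t (rataltet → rataltat, pudbafnut → pudbafnat) change the last vowel to 'a'.
The other patterns: stems ending in -o add -ovi; stems ending in -s insert -ak- after the first vowel.
So sompanit → sompanat.

sompanat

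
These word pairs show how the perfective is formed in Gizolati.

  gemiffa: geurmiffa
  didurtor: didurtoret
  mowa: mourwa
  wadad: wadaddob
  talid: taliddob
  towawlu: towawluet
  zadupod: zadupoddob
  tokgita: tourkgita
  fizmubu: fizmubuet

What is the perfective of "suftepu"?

suftepuet

"suftepu" ends in -u. The stems ending in -u (fizmubu → fizmubuet, towawlu → towawluet) add -et.
So suftepu → suftepuet.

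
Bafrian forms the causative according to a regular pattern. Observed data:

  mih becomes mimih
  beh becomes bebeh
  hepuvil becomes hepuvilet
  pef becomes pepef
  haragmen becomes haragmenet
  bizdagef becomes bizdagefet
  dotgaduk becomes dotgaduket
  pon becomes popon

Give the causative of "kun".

kukun

haragmen and pon both end in -n yet inflect differently (haragmenet, popon), so the final letter is not what conditions the rule; the number of vowels is.
"kun" has 1 vowel. The stems with 1 vowel (pon → popon, pef → pepef, beh → bebeh) repeat the first consonant+vowel as a prefix.
So kun → kukun.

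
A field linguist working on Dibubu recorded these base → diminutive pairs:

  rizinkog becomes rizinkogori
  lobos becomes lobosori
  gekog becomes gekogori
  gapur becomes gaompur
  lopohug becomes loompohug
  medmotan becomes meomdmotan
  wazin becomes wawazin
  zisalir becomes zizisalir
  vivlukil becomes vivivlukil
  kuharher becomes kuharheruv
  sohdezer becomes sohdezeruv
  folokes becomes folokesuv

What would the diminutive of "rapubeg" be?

"rapubeg" has last vowel 'e'. The stems whose last vowel is 'e' (kuharher → kuharheruv, sohdezer → sohdezeruv, folokes → folokesuv) add -uv.
So rapubeg → rapubeguv.

rapubeguv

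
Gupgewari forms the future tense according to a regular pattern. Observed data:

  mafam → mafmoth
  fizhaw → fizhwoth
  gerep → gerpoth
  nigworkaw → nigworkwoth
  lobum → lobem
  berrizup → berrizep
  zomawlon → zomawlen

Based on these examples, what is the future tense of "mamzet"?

mamztoth

mafam and lobum both end in -m yet inflect differently (mafmoth, lobem), so the final letter is not what conditions the rule; the last vowel is.
"mamzet" has last vowel 'e'. The one such stem in the data (gerep → gerpoth) deletes the last vowel and adds -oth (as do mafam, fizhaw), so the same rule applies.
The other pattern: stems whose last vowel is 'o' or 'u' change the last vowel to 'e'.
So mamzet → mamztoth.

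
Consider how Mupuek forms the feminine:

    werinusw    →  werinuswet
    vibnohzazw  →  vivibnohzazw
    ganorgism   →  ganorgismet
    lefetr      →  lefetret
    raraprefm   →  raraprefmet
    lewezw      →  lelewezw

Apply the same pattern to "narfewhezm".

nanarfewhezm

lewezw and werinusw both end in -w yet inflect differently (lelewezw, werinuswet), so the final letter is not what conditions the rule; the second-to-last letter is.
"narfewhezm" has second-to-last letter 'z'. The stems whose second-to-last letter is 'z' (lewezw → lelewezw, vibnohzazw → vivibnohzazw) repeat the first consonant+vowel as a prefix.
So narfewhezm → nanarfewhezm.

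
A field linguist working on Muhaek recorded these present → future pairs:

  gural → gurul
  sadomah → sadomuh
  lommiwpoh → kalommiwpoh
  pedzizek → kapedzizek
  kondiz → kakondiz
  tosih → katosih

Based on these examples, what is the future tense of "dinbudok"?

kadinbudok

sadomah and lommiwpoh both end in -h yet inflect differently (sadomuh, kalommiwpoh), so the final letter is not what conditions the rule; the last vowel is.
"dinbudok" has last vowel 'o'. The one such stem in the data (lommiwpoh → kalommiwpoh) adds the prefix ka-, so the same rule applies.
So dinbudok → kadinbudok.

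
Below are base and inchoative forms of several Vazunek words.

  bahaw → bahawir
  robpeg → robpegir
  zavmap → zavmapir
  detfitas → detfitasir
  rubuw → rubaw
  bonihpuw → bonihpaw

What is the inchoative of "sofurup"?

bahaw and rubuw both end in -w yet inflect differently (bahawir, rubaw), so the final letter is not what conditions the rule; the last vowel is.
"sofurup" has last vowel 'u'. The stems whose last vowel is 'u' (rubuw → rubaw, bonihpuw → bonihpaw) change the last vowel to 'a'.
The other pattern: stems whose last vowel is 'a' or 'e' add -ir.
So sofurup → sofurap.

sofurap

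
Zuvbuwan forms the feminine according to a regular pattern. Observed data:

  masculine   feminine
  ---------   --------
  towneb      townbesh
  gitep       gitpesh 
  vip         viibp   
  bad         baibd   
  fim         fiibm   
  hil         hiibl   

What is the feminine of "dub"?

gitep and vip both end in -p yet inflect differently (gitpesh, viibp), so the final letter is not what conditions the rule; the number of vowels is.
"dub" has 1 vowel. The stems with 1 vowel (vip → viibp, bad → baibd, fim → fiibm) insert -ib- after the first vowel.
The other pattern: stems with 2 vowels delete the last vowel and add -esh.
So dub → duibb.

duibb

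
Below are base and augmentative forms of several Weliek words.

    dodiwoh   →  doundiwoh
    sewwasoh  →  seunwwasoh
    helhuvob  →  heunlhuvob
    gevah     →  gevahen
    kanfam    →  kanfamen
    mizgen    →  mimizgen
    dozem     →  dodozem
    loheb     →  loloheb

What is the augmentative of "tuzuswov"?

tuunzuswov

dodiwoh and gevah both end in -h yet inflect differently (doundiwoh, gevahen), so the final letter is not what conditions the rule; the last vowel is.
"tuzuswov" has last vowel 'o'. The stems whose last vowel is 'o' (dodiwoh → doundiwoh, sewwasoh → seunwwasoh, helhuvob → heunlhuvob) insert -un- after the first vowel.
So tuzuswov → tuunzuswov.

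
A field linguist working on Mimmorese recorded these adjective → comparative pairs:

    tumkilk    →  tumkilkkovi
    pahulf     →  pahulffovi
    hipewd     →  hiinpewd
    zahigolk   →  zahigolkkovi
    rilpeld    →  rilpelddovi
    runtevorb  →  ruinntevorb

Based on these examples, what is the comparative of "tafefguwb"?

tainfefguwb

"tafefguwb" has second-to-last letter 'w'. The one such stem in the data (hipewd → hiinpewd) inserts -in- after the first vowel (as does runtevorb), so the same rule applies.
So tafefguwb → tainfefguwb.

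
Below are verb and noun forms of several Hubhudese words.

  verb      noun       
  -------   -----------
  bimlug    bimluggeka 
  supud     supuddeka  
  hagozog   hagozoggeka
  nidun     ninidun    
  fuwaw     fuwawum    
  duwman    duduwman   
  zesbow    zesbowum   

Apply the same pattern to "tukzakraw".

tukzakrawum

fuwaw and duwman both have last vowel 'a' yet inflect differently (fuwawum, duduwman), so the last vowel is not what conditions the rule; the final letter is.
"tukzakraw" ends in -w. The stems ending in -w (zesbow → zesbowum, fuwaw → fuwawum) add -um.
So tukzakraw → tukzakrawum.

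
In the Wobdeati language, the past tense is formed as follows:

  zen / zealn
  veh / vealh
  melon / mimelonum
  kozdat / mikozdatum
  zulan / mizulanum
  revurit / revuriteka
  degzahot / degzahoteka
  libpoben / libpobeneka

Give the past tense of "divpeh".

zen and melon both end in -n yet inflect differently (zealn, mimelonum), so the final letter is not what conditions the rule; the number of vowels is.
"divpeh" has 2 vowels. The stems with 2 vowels (melon → mimelonum, kozdat → mikozdatum, zulan → mizulanum) add mi- … -um around the stem.
So divpeh → midivpehum.

midivpehum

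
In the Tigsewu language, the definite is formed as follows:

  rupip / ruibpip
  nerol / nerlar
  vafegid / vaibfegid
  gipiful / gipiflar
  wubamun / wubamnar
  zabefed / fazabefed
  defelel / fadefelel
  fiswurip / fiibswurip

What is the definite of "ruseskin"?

ruibseskin

vafegid and zabefed both end in -d yet inflect differently (vaibfegid, fazabefed), so the final letter is not what conditions the rule; the last vowel is.
"ruseskin" has last vowel 'i'. The stems whose last vowel is 'i' (fiswurip → fiibswurip, rupip → ruibpip, vafegid → vaibfegid) insert -ib- after the first vowel.
So ruseskin → ruibseskin.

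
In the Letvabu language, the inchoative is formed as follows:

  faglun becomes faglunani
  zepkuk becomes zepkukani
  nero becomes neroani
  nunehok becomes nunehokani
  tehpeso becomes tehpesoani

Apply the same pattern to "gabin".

gabinani

Every pair shown (faglun → faglunani, zepkuk → zepkukani, nero → neroani, …) follows the same rule: add -ani.
So gabin → gabinani.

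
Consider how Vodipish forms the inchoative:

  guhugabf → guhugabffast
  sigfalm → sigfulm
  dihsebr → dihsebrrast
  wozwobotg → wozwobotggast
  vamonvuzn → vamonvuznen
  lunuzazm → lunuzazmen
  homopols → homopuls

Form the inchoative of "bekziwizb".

bekziwizben

lunuzazm and sigfalm both end in -m yet inflect differently (lunuzazmen, sigfulm), so the final letter is not what conditions the rule; the second-to-last letter is.
"bekziwizb" has second-to-last letter 'z'. The stems whose second-to-last letter is 'z' (lunuzazm → lunuzazmen, vamonvuzn → vamonvuznen) add -en.
So bekziwizb → bekziwizben.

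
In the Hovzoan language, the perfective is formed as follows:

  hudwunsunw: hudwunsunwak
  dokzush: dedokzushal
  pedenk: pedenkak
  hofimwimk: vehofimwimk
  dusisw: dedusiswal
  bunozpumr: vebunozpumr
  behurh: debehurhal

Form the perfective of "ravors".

hofimwimk and pedenk both end in -k yet inflect differently (vehofimwimk, pedenkak), so the final letter is not what conditions the rule; the second-to-last letter is.
"ravors" has second-to-last letter 'r'. The one such stem in the data (behurh → debehurhal) adds de- … -al around the stem, so the same rule applies.
The other patterns: stems whose second-to-last letter is 'm' add the prefix ve-; stems whose second-to-last letter is 'n' add -ak.
So ravors → deravorsal.

deravorsal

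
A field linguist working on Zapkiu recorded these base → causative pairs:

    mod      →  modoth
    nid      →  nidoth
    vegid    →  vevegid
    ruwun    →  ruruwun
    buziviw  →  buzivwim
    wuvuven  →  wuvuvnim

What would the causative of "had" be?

mod and vegid both end in -d yet inflect differently (modoth, vevegid), so the final letter is not what conditions the rule; the number of vowels is.
"had" has 1 vowel. The stems with 1 vowel (mod → modoth, nid → nidoth) add -oth.
The other patterns: stems with 2 vowels repeat the first consonant+vowel as a prefix; stems with 3 vowels delete the last vowel and add -im.
So had → hadoth.

hadoth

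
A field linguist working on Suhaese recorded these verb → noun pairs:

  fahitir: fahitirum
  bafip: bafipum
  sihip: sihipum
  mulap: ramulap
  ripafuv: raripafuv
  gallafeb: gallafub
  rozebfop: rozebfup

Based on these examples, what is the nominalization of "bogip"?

bafip and mulap both end in -p yet inflect differently (bafipum, ramulap), so the final letter is not what conditions the rule; the last vowel is.
"bogip" has last vowel 'i'. The stems whose last vowel is 'i' (fahitir → fahitirum, bafip → bafipum, sihip → sihipum) add -um.
So bogip → bogipum.

bogipum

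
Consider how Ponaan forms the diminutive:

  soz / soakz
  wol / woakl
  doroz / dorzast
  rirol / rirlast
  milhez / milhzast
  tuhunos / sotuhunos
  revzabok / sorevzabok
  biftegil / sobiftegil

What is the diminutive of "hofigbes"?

"hofigbes" has 3 vowels. The stems with 3 vowels (tuhunos → sotuhunos, revzabok → sorevzabok, biftegil → sobiftegil) add the prefix so-.
The other patterns: stems with 1 vowel insert -ak- after the first vowel; stems with 2 vowels delete the last vowel and add -ast.
So hofigbes → sohofigbes.

sohofigbes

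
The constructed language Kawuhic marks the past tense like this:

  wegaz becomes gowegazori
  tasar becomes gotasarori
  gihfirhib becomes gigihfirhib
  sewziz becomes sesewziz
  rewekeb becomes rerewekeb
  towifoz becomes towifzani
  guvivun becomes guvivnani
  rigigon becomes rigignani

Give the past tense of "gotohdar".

"gotohdar" has last vowel 'a'. The stems whose last vowel is 'a' (wegaz → gowegazori, tasar → gotasarori) add go- … -ori around the stem.
So gotohdar → gogotohdarori.

gogotohdarori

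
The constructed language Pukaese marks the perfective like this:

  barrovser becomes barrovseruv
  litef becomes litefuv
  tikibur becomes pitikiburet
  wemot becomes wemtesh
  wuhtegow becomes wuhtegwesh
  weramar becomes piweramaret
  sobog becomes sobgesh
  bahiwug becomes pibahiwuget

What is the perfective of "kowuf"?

pikowufet

sobog and bahiwug both end in -g yet inflect differently (sobgesh, pibahiwuget), so the final letter is not what conditions the rule; the last vowel is.
"kowuf" has last vowel 'u'. The stems whose last vowel is 'u' (bahiwug → pibahiwuget, tikibur → pitikiburet) add pi- … -et around the stem.
The other patterns: stems whose last vowel is 'o' delete the last vowel and add -esh; stems whose last vowel is 'e' add -uv.
So kowuf → pikowufet.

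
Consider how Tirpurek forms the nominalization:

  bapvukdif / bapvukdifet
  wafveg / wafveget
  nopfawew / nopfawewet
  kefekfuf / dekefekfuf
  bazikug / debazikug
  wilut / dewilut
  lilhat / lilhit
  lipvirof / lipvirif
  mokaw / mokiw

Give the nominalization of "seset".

sesetet

"seset" has last vowel 'e'. The stems whose last vowel is 'e' (wafveg → wafveget, nopfawew → nopfawewet) add -et.
The other patterns: stems whose last vowel is 'u' add the prefix de-; stems whose last vowel is 'a' or 'o' change the last vowel to 'i'.
So seset → sesetet.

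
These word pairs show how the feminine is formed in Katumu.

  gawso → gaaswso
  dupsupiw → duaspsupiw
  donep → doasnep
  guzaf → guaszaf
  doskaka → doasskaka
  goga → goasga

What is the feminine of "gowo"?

Every pair shown (gawso → gaaswso, dupsupiw → duaspsupiw, donep → doasnep, …) follows the same rule: insert -as- after the first vowel.
So gowo → goaswo.

goaswo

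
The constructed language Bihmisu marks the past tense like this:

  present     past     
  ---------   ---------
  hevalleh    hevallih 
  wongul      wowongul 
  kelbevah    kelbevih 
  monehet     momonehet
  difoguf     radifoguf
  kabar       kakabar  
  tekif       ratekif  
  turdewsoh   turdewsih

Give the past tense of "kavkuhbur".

"kavkuhbur" ends in -r. The one such stem in the data (kabar → kakabar) repeats the first consonant+vowel as a prefix (as do wongul, monehet), so the same rule applies.
So kavkuhbur → kakavkuhbur.

kakavkuhbur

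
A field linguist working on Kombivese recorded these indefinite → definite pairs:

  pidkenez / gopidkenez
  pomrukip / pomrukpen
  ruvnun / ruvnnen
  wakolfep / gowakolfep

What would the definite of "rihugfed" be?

"rihugfed" has last vowel 'e'. The stems whose last vowel is 'e' (pidkenez → gopidkenez, wakolfep → gowakolfep) add the prefix go-.
So rihugfed → gorihugfed.

gorihugfed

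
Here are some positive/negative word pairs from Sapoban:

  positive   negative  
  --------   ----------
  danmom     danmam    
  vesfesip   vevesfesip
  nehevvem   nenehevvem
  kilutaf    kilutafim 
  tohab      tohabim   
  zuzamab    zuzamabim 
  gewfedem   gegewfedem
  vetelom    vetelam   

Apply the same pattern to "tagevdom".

vetelom and nehevvem both end in -m yet inflect differently (vetelam, nenehevvem), so the final letter is not what conditions the rule; the last vowel is.
"tagevdom" has last vowel 'o'. The stems whose last vowel is 'o' (vetelom → vetelam, danmom → danmam) change the last vowel to 'a'.
The other patterns: stems whose last vowel is 'a' add -im; stems whose last vowel is 'e' or 'i' repeat the first consonant+vowel as a prefix.
So tagevdom → tagevdam.

tagevdam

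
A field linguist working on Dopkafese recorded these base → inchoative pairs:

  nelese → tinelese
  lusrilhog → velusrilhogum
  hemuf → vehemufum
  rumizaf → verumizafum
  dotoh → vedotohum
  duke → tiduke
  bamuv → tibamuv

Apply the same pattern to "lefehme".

bamuv and hemuf both have last vowel 'u' yet inflect differently (tibamuv, vehemufum), so the last vowel is not what conditions the rule; the final letter is.
"lefehme" ends in -e. The stems ending in -e (duke → tiduke, nelese → tinelese) add the prefix ti-.
So lefehme → tilefehme.

tilefehme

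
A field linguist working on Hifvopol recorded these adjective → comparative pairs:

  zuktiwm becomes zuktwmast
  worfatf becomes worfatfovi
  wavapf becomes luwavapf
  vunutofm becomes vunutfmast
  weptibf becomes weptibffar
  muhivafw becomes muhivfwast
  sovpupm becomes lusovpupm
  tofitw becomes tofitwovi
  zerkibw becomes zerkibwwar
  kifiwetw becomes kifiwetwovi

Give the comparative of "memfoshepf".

lumemfoshepf

worfatf and wavapf both end in -f yet inflect differently (worfatfovi, luwavapf), so the final letter is not what conditions the rule; the second-to-last letter is.
"memfoshepf" has second-to-last letter 'p'. The stems whose second-to-last letter is 'p' (wavapf → luwavapf, sovpupm → lusovpupm) add the prefix lu-.
So memfoshepf → lumemfoshepf.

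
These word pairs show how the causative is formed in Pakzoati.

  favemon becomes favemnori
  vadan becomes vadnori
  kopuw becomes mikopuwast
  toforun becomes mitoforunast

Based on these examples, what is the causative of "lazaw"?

lazwori

"lazaw" has last vowel 'a'. The one such stem in the data (vadan → vadnori) deletes the last vowel and adds -ori (as does favemon), so the same rule applies.
So lazaw → lazwori.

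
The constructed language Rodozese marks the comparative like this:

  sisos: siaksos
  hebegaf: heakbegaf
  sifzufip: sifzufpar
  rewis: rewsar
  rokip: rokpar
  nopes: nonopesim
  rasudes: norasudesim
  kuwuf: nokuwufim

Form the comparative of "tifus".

notifusim

sisos and rewis both end in -s yet inflect differently (siaksos, rewsar), so the final letter is not what conditions the rule; the last vowel is.
"tifus" has last vowel 'u'. The one such stem in the data (kuwuf → nokuwufim) adds no- … -im around the stem, so the same rule applies.
So tifus → notifusim.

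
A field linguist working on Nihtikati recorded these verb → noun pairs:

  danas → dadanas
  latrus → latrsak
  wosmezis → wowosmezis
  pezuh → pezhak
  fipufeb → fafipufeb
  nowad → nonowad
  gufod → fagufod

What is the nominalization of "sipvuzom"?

fasipvuzom

nowad and gufod both end in -d yet inflect differently (nonowad, fagufod), so the final letter is not what conditions the rule; the last vowel is.
"sipvuzom" has last vowel 'o'. The one such stem in the data (gufod → fagufod) adds the prefix fa-, so the same rule applies.
The other patterns: stems whose last vowel is 'a' or 'i' repeat the first consonant+vowel as a prefix; stems whose last vowel is 'u' delete the last vowel and add -ak.
So sipvuzom → fasipvuzom.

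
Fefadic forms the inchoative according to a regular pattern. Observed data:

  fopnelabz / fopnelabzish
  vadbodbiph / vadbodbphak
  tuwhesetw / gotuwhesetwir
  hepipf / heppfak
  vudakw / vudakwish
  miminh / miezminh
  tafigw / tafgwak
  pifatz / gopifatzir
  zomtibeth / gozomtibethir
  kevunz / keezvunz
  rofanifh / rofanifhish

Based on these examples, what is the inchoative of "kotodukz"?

vadbodbiph and miminh both end in -h yet inflect differently (vadbodbphak, miezminh), so the final letter is not what conditions the rule; the second-to-last letter is.
"kotodukz" has second-to-last letter 'k'. The one such stem in the data (vudakw → vudakwish) adds -ish, so the same rule applies.
So kotodukz → kotodukzish.

kotodukzish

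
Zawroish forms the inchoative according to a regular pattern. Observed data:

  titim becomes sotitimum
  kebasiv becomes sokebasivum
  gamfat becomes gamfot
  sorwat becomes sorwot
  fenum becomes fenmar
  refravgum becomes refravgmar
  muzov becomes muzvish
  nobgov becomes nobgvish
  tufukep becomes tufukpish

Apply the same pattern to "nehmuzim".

sonehmuzimum

titim and fenum both end in -m yet inflect differently (sotitimum, fenmar), so the final letter is not what conditions the rule; the last vowel is.
"nehmuzim" has last vowel 'i'. The stems whose last vowel is 'i' (titim → sotitimum, kebasiv → sokebasivum) add so- … -um around the stem.
So nehmuzim → sonehmuzimum.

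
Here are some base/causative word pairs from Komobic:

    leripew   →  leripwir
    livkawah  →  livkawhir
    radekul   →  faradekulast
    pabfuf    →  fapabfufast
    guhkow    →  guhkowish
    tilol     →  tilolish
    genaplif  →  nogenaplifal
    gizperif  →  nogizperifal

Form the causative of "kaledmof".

leripew and guhkow both end in -w yet inflect differently (leripwir, guhkowish), so the final letter is not what conditions the rule; the last vowel is.
"kaledmof" has last vowel 'o'. The stems whose last vowel is 'o' (guhkow → guhkowish, tilol → tilolish) add -ish.
So kaledmof → kaledmofish.

kaledmofish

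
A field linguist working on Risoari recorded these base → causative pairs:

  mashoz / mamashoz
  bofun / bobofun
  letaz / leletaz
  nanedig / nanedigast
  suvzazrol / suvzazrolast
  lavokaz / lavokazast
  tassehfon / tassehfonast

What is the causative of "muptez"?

mumuptez

mashoz and lavokaz both end in -z yet inflect differently (mamashoz, lavokazast), so the final letter is not what conditions the rule; the number of vowels is.
"muptez" has 2 vowels. The stems with 2 vowels (mashoz → mamashoz, bofun → bobofun, letaz → leletaz) repeat the first consonant+vowel as a prefix.
The other pattern: stems with 3 vowels add -ast.
So muptez → mumuptez.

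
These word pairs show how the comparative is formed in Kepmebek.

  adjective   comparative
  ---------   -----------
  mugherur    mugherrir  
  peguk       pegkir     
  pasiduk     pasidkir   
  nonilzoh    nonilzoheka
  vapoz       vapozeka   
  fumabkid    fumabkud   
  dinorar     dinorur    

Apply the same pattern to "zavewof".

zavewofeka

mugherur and dinorar both end in -r yet inflect differently (mugherrir, dinorur), so the final letter is not what conditions the rule; the last vowel is.
"zavewof" has last vowel 'o'. The stems whose last vowel is 'o' (nonilzoh → nonilzoheka, vapoz → vapozeka) add -eka.
The other patterns: stems whose last vowel is 'u' delete the last vowel and add -ir; stems whose last vowel is 'a' or 'i' change the last vowel to 'u'.
So zavewof → zavewofeka.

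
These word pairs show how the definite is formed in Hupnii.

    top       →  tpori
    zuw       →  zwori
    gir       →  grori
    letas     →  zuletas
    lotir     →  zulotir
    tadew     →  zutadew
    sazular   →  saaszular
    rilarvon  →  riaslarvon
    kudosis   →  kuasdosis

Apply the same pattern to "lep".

lpori

gir and lotir both end in -r yet inflect differently (grori, zulotir), so the final letter is not what conditions the rule; the number of vowels is.
"lep" has 1 vowel. The stems with 1 vowel (top → tpori, zuw → zwori, gir → grori) delete the last vowel and add -ori.
The other patterns: stems with 2 vowels add the prefix zu-; stems with 3 vowels insert -as- after the first vowel.
So lep → lpori.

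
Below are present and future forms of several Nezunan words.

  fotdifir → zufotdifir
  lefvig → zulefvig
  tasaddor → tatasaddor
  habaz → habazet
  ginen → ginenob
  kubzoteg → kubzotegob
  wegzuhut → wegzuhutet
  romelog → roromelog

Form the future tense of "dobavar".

dobavaret

"dobavar" has last vowel 'a'. The one such stem in the data (habaz → habazet) adds -et, so the same rule applies.
So dobavar → dobavaret.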